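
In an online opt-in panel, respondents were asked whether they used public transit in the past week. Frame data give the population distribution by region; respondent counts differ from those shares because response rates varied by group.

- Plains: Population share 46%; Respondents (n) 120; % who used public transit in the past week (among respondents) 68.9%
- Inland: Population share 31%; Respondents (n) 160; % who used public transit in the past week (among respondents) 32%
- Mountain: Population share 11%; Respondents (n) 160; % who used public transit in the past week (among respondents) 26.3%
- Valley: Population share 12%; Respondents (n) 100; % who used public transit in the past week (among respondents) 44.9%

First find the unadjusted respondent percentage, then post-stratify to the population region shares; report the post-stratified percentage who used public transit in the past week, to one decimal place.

Without adjustment, the pooled respondent share is:
  (120/540)×68.9 + (160/540)×32 + (160/540)×26.3 + (100/540)×44.9 = 40.9%
Post-stratifying to population shares instead:
  0.46×68.9 + 0.31×32 + 0.11×26.3 + 0.12×44.9 = 49.895%

49.9%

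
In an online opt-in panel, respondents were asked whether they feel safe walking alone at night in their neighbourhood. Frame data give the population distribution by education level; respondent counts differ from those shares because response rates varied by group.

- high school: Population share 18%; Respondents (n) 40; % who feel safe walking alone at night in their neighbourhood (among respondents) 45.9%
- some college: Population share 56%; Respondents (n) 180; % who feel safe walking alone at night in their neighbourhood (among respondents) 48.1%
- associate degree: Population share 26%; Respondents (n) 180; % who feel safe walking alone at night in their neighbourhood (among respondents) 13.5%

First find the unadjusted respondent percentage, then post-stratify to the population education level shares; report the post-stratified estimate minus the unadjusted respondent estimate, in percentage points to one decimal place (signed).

+6.4 percentage points

Unadjusted (pooled respondent) estimate weights by respondent counts:
  (40/400)×45.9 + (180/400)×48.1 + (180/400)×13.5 = 32.31%
Post-stratified estimate weights by population shares:
  0.18×45.9 + 0.56×48.1 + 0.26×13.5 = 38.708%
Difference = 38.708 − 32.31 = 6.398 pp.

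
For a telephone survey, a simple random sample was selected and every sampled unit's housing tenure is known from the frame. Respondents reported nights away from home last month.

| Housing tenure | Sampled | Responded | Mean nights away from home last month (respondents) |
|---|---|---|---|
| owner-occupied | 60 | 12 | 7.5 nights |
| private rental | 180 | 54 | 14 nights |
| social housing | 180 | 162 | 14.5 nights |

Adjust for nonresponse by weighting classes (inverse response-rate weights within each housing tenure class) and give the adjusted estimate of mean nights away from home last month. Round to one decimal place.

Response rates by class: owner-occupied 12/60 = 20%, private rental 54/180 = 30%, social housing 162/180 = 90%.
With weight = n_sampled/n_responded per class, the weighted class total is n_sampled:
  owner-occupied: 60 × 7.5 = 450
  private rental: 180 × 14 = 2520
  social housing: 180 × 14.5 = 2610
Adjusted estimate = 5580 / 420 = 13.2857 → 13.3.

13.3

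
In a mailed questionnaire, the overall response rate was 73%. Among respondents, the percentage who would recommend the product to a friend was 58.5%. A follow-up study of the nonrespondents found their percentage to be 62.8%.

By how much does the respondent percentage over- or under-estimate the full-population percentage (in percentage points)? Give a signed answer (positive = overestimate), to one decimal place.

Nonresponse fraction = 1 − 0.73 = 0.27.
Bias = (nonresponse fraction) × (respondent percentage − nonrespondent percentage)
     = 0.27 × (58.5 − 62.8) = 0.27 × -4.3 = -1.161.

-1.2 percentage points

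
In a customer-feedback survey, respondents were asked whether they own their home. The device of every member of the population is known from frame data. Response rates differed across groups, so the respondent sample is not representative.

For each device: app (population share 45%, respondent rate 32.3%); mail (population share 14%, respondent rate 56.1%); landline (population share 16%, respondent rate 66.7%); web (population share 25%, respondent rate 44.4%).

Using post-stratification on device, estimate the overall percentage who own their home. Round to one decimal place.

Weight each group's respondent value by its population share:
  app: 0.45 × 32.3 = 14.535
  mail: 0.14 × 56.1 = 7.854
  landline: 0.16 × 66.7 = 10.672
  web: 0.25 × 44.4 = 11.1
Post-stratified estimate = 44.161 → 44.2%.

44.2%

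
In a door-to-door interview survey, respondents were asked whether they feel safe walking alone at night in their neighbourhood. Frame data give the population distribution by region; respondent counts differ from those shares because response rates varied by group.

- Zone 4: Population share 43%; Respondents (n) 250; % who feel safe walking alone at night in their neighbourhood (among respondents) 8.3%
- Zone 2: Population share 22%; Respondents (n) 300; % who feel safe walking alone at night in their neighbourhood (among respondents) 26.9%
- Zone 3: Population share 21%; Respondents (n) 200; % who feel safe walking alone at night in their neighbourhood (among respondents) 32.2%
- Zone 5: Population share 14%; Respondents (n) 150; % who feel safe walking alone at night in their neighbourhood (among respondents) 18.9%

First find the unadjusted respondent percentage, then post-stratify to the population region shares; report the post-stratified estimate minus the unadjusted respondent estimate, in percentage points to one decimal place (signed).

-2.7 percentage points

Unadjusted (pooled respondent) estimate weights by respondent counts:
  (250/900)×8.3 + (300/900)×26.9 + (200/900)×32.2 + (150/900)×18.9 = 21.5778%
Reweighting by population region shares:
  0.43×8.3 + 0.22×26.9 + 0.21×32.2 + 0.14×18.9 = 18.895%
Difference = 18.895 − 21.5778 = -2.6828 pp.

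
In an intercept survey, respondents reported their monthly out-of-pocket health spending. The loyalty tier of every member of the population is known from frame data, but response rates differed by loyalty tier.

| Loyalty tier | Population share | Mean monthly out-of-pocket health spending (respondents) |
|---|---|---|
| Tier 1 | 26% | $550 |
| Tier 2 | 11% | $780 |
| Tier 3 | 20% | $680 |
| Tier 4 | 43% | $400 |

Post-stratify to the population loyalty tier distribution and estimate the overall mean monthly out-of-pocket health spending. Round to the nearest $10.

Post-stratification weights by population share, not respondent share:
  Tier 1: 0.26 × 550 = 143
  Tier 2: 0.11 × 780 = 85.8
  Tier 3: 0.2 × 680 = 136
  Tier 4: 0.43 × 400 = 172
Post-stratified estimate = 536.8 → $540.

$540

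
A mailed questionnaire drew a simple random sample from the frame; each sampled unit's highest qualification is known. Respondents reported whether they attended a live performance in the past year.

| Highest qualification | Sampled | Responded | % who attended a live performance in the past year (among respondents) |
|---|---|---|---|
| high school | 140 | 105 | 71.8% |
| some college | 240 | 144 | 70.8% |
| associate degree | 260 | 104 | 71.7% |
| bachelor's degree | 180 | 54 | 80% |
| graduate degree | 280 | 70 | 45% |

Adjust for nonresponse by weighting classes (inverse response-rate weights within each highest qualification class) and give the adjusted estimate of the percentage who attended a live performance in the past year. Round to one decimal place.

66.1%

Response rates by class: high school 105/140 = 75%, some college 144/240 = 60%, associate degree 104/260 = 40%, bachelor's degree 54/180 = 30%, graduate degree 70/280 = 25%.
Weighting each respondent by the inverse class response rate inflates each class back to its sampled size, so the class weight is n_sampled:
  high school: 140 × 71.8 = 10,052
  some college: 240 × 70.8 = 16,992
  associate degree: 260 × 71.7 = 18,642
  bachelor's degree: 180 × 80 = 14,400
  graduate degree: 280 × 45 = 12,600
Adjusted estimate = 72,686 / 1,100 = 66.0782 → 66.1%.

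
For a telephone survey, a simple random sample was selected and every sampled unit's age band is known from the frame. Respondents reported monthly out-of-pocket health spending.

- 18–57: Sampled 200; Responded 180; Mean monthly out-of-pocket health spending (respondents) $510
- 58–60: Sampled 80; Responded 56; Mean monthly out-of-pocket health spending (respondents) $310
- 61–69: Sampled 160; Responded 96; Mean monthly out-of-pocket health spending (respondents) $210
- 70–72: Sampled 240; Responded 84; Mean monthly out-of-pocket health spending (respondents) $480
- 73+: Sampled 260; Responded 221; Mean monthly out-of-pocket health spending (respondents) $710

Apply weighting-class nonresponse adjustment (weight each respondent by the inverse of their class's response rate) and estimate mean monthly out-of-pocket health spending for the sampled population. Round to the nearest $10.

Class response rates: 18–57 180/200 = 90%, 58–60 56/80 = 70%, 61–69 96/160 = 60%, 70–72 84/240 = 35%, 73+ 221/260 = 85%.
Each respondent's weight = sampled/responded in their class; summing within a class gives n_sampled, so:
  18–57: 200 × 510 = 102,000
  58–60: 80 × 310 = 24,800
  61–69: 160 × 210 = 33,600
  70–72: 240 × 480 = 115,200
  73+: 260 × 710 = 184,600
Adjusted estimate = 460,200 / 940 = 489.574 → $490.

$490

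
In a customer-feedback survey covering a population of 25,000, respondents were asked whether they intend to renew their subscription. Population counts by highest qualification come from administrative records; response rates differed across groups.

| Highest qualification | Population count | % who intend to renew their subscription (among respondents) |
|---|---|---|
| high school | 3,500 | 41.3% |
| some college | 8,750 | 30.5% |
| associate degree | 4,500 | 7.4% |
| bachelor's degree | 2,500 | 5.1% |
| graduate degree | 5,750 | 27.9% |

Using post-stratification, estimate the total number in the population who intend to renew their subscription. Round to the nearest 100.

6,200

Apply each group's respondent rate to its population count:
  high school: 3,500 × 41.3% = 1445.5
  some college: 8,750 × 30.5% = 2668.75
  associate degree: 4,500 × 7.4% = 333
  bachelor's degree: 2,500 × 5.1% = 127.5
  graduate degree: 5,750 × 27.9% = 1604.25
Estimated total = 6179 → 6,200.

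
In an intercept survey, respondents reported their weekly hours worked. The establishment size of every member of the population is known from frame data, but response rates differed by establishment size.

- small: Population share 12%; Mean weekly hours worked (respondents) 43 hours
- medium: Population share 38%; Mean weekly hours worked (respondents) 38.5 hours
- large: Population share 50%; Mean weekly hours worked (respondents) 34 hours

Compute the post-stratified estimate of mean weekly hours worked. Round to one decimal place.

36.8

Reweight to the known establishment size distribution:
  small: 0.12 × 43 = 5.16
  medium: 0.38 × 38.5 = 14.63
  large: 0.5 × 34 = 17
Post-stratified estimate = 36.79 → 36.8.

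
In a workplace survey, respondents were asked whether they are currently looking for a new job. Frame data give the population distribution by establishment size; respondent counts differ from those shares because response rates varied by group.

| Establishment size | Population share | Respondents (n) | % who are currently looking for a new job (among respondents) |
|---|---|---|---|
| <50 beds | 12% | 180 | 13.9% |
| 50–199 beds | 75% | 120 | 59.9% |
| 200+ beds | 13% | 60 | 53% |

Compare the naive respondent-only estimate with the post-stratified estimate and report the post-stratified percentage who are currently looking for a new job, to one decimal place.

53.5%

Without adjustment, the pooled respondent share is:
  (180/360)×13.9 + (120/360)×59.9 + (60/360)×53 = 35.75%
Post-stratifying to population shares instead:
  0.12×13.9 + 0.75×59.9 + 0.13×53 = 53.483%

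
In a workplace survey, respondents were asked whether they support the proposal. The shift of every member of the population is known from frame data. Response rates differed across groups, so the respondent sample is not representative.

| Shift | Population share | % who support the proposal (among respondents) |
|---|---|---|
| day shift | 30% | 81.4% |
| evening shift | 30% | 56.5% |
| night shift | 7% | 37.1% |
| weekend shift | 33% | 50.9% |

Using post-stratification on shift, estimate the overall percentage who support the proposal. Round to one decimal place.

Weight each group's respondent value by its population share:
  day shift: 0.3 × 81.4 = 24.42
  evening shift: 0.3 × 56.5 = 16.95
  night shift: 0.07 × 37.1 = 2.597
  weekend shift: 0.33 × 50.9 = 16.797
Post-stratified estimate = 60.764 → 60.8%.

60.8%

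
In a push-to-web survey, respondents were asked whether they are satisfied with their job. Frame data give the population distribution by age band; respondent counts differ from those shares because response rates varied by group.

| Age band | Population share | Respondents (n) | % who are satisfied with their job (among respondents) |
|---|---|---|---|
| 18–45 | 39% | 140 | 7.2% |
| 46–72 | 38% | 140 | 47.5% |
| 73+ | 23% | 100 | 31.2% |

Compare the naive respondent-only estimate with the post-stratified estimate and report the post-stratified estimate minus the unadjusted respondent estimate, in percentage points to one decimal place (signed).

-0.3 percentage points

Naive respondent-only estimate (weights = respondent counts):
  (140/380)×7.2 + (140/380)×47.5 + (100/380)×31.2 = 28.3632%
Post-stratified estimate weights by population shares:
  0.39×7.2 + 0.38×47.5 + 0.23×31.2 = 28.034%
Difference = 28.034 − 28.3632 = -0.3292 pp.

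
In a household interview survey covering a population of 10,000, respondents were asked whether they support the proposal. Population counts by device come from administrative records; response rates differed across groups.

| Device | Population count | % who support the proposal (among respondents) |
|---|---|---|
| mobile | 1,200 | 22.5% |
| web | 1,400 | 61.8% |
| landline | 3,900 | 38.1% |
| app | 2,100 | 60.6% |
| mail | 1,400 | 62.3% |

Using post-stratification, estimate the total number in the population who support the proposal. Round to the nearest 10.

4,770

Estimated count per cell = population count × respondent percentage:
  mobile: 1,200 × 22.5% = 270
  web: 1,400 × 61.8% = 865.2
  landline: 3,900 × 38.1% = 1485.9
  app: 2,100 × 60.6% = 1272.6
  mail: 1,400 × 62.3% = 872.2
Estimated total = 4765.9 → 4,770.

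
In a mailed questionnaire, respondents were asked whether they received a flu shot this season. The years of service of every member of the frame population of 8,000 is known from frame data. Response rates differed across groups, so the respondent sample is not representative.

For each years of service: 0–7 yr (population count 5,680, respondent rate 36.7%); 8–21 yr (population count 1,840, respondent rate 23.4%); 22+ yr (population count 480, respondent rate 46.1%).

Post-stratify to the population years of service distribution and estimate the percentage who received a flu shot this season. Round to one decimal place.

34.2%

Weight each group's respondent value by its population share:
  0–7 yr: (5,680/8,000) × 36.7 = 26.057
  8–21 yr: (1,840/8,000) × 23.4 = 5.382
  22+ yr: (480/8,000) × 46.1 = 2.766
Post-stratified estimate = 34.205 → 34.2%.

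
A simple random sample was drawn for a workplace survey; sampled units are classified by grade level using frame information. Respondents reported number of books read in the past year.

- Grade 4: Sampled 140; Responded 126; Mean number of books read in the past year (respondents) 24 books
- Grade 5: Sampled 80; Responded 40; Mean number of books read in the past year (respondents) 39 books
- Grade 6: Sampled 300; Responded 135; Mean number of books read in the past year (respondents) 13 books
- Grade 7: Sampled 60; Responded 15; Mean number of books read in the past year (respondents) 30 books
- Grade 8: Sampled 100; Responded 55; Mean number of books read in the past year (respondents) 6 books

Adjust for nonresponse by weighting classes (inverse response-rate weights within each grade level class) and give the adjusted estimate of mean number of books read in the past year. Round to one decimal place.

Class response rates: Grade 4 126/140 = 90%, Grade 5 40/80 = 50%, Grade 6 135/300 = 45%, Grade 7 15/60 = 25%, Grade 8 55/100 = 55%.
With weight = n_sampled/n_responded per class, the weighted class total is n_sampled:
  Grade 4: 140 × 24 = 3360
  Grade 5: 80 × 39 = 3120
  Grade 6: 300 × 13 = 3900
  Grade 7: 60 × 30 = 1800
  Grade 8: 100 × 6 = 600
Adjusted estimate = 12,780 / 680 = 18.7941 → 18.8.

18.8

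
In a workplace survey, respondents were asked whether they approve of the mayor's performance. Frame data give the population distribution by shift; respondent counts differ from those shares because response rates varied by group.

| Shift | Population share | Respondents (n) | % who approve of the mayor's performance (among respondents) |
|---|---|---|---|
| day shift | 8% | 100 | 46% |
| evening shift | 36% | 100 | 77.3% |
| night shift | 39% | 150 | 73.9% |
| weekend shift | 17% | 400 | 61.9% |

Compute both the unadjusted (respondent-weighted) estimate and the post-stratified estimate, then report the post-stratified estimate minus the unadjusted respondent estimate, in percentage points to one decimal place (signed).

+6.6 percentage points

Unadjusted (pooled respondent) estimate weights by respondent counts:
  (100/750)×46 + (100/750)×77.3 + (150/750)×73.9 + (400/750)×61.9 = 64.2333%
Post-stratified estimate weights by population shares:
  0.08×46 + 0.36×77.3 + 0.39×73.9 + 0.17×61.9 = 70.852%
Difference = 70.852 − 64.2333 = 6.6187 pp.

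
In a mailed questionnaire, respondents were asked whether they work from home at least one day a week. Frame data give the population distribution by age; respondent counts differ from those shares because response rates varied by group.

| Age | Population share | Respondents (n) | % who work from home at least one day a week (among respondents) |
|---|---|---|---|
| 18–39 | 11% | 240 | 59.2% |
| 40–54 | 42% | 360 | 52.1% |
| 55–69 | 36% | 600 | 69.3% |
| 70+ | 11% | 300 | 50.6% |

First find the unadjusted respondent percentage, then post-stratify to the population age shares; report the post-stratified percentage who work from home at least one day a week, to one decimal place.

Without adjustment, the pooled respondent share is:
  (240/1500)×59.2 + (360/1500)×52.1 + (600/1500)×69.3 + (300/1500)×50.6 = 59.816%
Reweighting by population age shares:
  0.11×59.2 + 0.42×52.1 + 0.36×69.3 + 0.11×50.6 = 58.908%

58.9%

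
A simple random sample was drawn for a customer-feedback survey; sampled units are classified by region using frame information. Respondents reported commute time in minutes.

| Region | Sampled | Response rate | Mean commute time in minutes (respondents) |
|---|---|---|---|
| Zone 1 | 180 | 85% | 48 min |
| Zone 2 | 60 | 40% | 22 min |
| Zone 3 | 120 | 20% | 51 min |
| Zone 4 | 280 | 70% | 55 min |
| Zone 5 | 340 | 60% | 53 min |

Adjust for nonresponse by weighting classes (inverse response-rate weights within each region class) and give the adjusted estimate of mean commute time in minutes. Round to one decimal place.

50.5

Weighting each respondent by the inverse class response rate inflates each class back to its sampled size, so the class weight is n_sampled:
  Zone 1: 180 × 48 = 8640
  Zone 2: 60 × 22 = 1320
  Zone 3: 120 × 51 = 6120
  Zone 4: 280 × 55 = 15,400
  Zone 5: 340 × 53 = 18,020
Adjusted estimate = 49,500 / 980 = 50.5102 → 50.5.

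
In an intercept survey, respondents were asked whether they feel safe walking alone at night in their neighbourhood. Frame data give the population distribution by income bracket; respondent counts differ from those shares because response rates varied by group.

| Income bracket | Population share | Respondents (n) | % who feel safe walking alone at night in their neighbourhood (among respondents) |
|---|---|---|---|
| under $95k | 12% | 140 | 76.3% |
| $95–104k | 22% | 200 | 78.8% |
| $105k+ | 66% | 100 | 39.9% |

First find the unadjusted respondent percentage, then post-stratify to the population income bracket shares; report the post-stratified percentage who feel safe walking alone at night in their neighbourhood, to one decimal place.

52.8%

Unadjusted (pooled respondent) estimate weights by respondent counts:
  (140/440)×76.3 + (200/440)×78.8 + (100/440)×39.9 = 69.1636%
Reweighting by population income bracket shares:
  0.12×76.3 + 0.22×78.8 + 0.66×39.9 = 52.826%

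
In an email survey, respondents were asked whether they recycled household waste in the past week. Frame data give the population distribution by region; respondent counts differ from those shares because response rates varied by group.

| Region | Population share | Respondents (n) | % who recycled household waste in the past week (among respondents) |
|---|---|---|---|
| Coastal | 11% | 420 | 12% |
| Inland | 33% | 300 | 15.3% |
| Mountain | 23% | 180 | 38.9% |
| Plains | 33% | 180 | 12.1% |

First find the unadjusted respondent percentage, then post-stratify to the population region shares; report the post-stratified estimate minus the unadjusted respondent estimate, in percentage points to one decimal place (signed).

+1.9 percentage points

Naive respondent-only estimate (weights = respondent counts):
  (420/1080)×12 + (300/1080)×15.3 + (180/1080)×38.9 + (180/1080)×12.1 = 17.4167%
Post-stratified estimate weights by population shares:
  0.11×12 + 0.33×15.3 + 0.23×38.9 + 0.33×12.1 = 19.309%
Difference = 19.309 − 17.4167 = 1.8923 pp.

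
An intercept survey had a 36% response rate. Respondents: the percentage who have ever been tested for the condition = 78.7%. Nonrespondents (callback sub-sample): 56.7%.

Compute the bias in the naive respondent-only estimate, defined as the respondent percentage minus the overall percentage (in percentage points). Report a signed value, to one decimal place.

+14.1 percentage points

Nonresponse fraction = 1 − 0.36 = 0.64.
Bias = (nonresponse fraction) × (respondent percentage − nonrespondent percentage)
     = 0.64 × (78.7 − 56.7) = 0.64 × 22 = 14.08.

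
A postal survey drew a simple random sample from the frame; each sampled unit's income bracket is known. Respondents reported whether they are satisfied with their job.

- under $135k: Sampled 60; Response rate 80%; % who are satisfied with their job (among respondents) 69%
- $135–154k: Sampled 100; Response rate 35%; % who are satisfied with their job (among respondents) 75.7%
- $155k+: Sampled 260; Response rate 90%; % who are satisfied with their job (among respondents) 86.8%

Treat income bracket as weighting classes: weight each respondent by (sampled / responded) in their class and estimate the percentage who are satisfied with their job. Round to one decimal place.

Inverse-response-rate weighting restores each class to its sampled count, so class totals weight by n_sampled:
  under $135k: 60 × 69 = 4140
  $135–154k: 100 × 75.7 = 7570
  $155k+: 260 × 86.8 = 22,568
Adjusted estimate = 34,278 / 420 = 81.6143 → 81.6%.

81.6%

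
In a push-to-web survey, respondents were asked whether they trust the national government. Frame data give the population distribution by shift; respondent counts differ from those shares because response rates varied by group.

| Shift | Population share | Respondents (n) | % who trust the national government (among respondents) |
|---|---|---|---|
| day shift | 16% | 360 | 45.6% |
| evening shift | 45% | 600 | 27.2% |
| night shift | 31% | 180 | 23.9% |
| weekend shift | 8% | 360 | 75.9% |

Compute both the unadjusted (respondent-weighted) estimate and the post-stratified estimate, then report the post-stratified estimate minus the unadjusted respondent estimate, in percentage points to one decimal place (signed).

-9.9 percentage points

Unadjusted (pooled respondent) estimate weights by respondent counts:
  (360/1500)×45.6 + (600/1500)×27.2 + (180/1500)×23.9 + (360/1500)×75.9 = 42.908%
Reweighting by population shift shares:
  0.16×45.6 + 0.45×27.2 + 0.31×23.9 + 0.08×75.9 = 33.017%
Difference = 33.017 − 42.908 = -9.891 pp.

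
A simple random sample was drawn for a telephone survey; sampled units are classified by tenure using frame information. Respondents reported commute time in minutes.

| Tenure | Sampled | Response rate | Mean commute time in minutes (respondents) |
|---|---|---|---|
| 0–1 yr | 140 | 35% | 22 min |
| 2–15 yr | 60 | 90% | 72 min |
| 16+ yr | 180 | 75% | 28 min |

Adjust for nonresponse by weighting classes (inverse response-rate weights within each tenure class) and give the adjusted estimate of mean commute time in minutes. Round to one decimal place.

32.7

Each respondent's weight = sampled/responded in their class; summing within a class gives n_sampled, so:
  0–1 yr: 140 × 22 = 3080
  2–15 yr: 60 × 72 = 4320
  16+ yr: 180 × 28 = 5040
Adjusted estimate = 12,440 / 380 = 32.7368 → 32.7.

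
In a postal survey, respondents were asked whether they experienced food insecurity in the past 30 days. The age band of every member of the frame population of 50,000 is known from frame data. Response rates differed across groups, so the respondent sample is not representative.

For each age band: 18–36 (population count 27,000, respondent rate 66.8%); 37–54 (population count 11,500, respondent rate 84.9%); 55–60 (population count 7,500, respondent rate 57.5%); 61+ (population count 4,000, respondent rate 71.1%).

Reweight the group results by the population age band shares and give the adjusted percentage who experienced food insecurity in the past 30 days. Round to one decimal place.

Reweight to the known age band distribution:
  18–36: (27,000/50,000) × 66.8 = 36.072
  37–54: (11,500/50,000) × 84.9 = 19.527
  55–60: (7,500/50,000) × 57.5 = 8.625
  61+: (4,000/50,000) × 71.1 = 5.688
Post-stratified estimate = 69.912 → 69.9%.

69.9%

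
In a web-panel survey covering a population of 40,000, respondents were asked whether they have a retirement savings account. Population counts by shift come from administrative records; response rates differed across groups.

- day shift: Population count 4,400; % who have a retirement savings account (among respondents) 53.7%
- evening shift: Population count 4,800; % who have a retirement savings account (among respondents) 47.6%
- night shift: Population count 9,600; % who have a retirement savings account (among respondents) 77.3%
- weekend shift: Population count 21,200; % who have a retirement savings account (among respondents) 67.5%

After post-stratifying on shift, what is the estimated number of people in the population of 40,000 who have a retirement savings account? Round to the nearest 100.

26,400

Apply each group's respondent rate to its population count:
  day shift: 4,400 × 53.7% = 2362.8
  evening shift: 4,800 × 47.6% = 2284.8
  night shift: 9,600 × 77.3% = 7420.8
  weekend shift: 21,200 × 67.5% = 14,310
Estimated total = 26378.4 → 26,400.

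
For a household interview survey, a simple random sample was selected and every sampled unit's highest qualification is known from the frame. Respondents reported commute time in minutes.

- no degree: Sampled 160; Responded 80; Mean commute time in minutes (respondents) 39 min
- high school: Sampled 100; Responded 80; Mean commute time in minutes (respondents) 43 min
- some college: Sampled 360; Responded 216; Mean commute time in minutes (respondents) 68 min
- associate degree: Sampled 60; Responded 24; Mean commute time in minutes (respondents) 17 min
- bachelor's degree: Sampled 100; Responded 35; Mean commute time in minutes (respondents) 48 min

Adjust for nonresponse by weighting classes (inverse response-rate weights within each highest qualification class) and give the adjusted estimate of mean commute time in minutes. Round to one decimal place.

52.4

Response rates by class: no degree 80/160 = 50%, high school 80/100 = 80%, some college 216/360 = 60%, associate degree 24/60 = 40%, bachelor's degree 35/100 = 35%.
Weighting each respondent by the inverse class response rate inflates each class back to its sampled size, so the class weight is n_sampled:
  no degree: 160 × 39 = 6240
  high school: 100 × 43 = 4300
  some college: 360 × 68 = 24,480
  associate degree: 60 × 17 = 1020
  bachelor's degree: 100 × 48 = 4800
Adjusted estimate = 40,840 / 780 = 52.359 → 52.4.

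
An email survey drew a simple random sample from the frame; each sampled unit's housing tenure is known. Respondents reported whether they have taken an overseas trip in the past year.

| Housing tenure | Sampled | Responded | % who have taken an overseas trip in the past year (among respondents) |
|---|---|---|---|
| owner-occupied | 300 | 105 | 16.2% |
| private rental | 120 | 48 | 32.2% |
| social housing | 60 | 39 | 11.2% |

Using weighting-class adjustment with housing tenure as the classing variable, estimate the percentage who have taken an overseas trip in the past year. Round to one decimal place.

19.6%

Response rates by class: owner-occupied 105/300 = 35%, private rental 48/120 = 40%, social housing 39/60 = 65%.
With weight = n_sampled/n_responded per class, the weighted class total is n_sampled:
  owner-occupied: 300 × 16.2 = 4860
  private rental: 120 × 32.2 = 3864
  social housing: 60 × 11.2 = 672
Adjusted estimate = 9396 / 480 = 19.575 → 19.6%.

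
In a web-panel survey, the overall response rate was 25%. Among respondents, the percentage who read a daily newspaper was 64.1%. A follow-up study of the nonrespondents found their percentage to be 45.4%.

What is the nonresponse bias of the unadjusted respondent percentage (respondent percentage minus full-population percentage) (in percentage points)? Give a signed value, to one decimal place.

+14.0 percentage points

Nonresponse fraction = 1 − 0.25 = 0.75.
Bias = (nonresponse fraction) × (respondent percentage − nonrespondent percentage)
     = 0.75 × (64.1 − 45.4) = 0.75 × 18.7 = 14.025.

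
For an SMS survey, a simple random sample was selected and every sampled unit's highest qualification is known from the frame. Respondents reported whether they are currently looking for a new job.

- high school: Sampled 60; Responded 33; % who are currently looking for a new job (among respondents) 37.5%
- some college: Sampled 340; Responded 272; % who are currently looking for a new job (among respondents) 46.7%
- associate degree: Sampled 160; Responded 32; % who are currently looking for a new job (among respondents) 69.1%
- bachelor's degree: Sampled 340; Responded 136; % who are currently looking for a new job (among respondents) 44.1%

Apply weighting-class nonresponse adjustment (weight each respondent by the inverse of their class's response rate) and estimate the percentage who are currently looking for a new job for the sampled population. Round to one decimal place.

49.1%

Response rates by class: high school 33/60 = 55%, some college 272/340 = 80%, associate degree 32/160 = 20%, bachelor's degree 136/340 = 40%.
With weight = n_sampled/n_responded per class, the weighted class total is n_sampled:
  high school: 60 × 37.5 = 2250
  some college: 340 × 46.7 = 15878
  associate degree: 160 × 69.1 = 11,056
  bachelor's degree: 340 × 44.1 = 14,994
Adjusted estimate = 44,178 / 900 = 49.0867 → 49.1%.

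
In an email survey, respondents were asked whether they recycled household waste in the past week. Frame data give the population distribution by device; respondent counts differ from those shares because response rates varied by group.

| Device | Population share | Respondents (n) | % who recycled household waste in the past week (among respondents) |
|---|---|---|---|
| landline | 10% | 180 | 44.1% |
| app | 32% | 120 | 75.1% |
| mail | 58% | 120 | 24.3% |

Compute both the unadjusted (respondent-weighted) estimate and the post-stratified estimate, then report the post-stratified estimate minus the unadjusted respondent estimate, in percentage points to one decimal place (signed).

Naive respondent-only estimate (weights = respondent counts):
  (180/420)×44.1 + (120/420)×75.1 + (120/420)×24.3 = 47.3%
Post-stratifying to population shares instead:
  0.1×44.1 + 0.32×75.1 + 0.58×24.3 = 42.536%
Difference = 42.536 − 47.3 = -4.764 pp.

-4.8 percentage points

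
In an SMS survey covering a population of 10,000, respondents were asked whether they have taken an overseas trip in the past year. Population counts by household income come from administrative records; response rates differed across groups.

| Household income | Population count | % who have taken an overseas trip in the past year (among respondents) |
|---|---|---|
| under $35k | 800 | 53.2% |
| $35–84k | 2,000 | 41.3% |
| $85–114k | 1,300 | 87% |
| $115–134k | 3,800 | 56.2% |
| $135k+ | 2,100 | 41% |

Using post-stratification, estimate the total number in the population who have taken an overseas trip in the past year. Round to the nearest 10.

Each cell contributes its population count × the respondent rate:
  under $35k: 800 × 53.2% = 425.6
  $35–84k: 2,000 × 41.3% = 826
  $85–114k: 1,300 × 87% = 1131
  $115–134k: 3,800 × 56.2% = 2135.6
  $135k+: 2,100 × 41% = 861
Estimated total = 5379.2 → 5,380.

5,380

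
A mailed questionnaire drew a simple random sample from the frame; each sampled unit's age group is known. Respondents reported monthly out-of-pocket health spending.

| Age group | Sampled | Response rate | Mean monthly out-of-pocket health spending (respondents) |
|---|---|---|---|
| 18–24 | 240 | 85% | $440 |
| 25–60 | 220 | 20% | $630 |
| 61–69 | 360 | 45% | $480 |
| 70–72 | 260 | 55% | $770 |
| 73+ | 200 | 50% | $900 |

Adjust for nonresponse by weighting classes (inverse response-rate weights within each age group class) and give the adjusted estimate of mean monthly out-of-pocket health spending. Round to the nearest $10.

Inverse-response-rate weighting restores each class to its sampled count, so class totals weight by n_sampled:
  18–24: 240 × 440 = 105,600
  25–60: 220 × 630 = 138,600
  61–69: 360 × 480 = 172,800
  70–72: 260 × 770 = 200,200
  73+: 200 × 900 = 180,000
Adjusted estimate = 797,200 / 1,280 = 622.812 → $620.

$620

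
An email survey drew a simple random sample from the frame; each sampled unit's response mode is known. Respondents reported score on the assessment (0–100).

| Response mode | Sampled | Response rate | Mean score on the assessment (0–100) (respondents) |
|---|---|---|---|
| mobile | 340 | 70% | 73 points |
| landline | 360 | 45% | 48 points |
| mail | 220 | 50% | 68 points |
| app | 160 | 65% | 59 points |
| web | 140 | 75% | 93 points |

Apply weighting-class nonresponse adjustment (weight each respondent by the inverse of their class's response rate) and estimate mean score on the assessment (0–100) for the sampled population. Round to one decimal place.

Weighting each respondent by the inverse class response rate inflates each class back to its sampled size, so the class weight is n_sampled:
  mobile: 340 × 73 = 24,820
  landline: 360 × 48 = 17,280
  mail: 220 × 68 = 14,960
  app: 160 × 59 = 9440
  web: 140 × 93 = 13,020
Adjusted estimate = 79,520 / 1,220 = 65.1803 → 65.2.

65.2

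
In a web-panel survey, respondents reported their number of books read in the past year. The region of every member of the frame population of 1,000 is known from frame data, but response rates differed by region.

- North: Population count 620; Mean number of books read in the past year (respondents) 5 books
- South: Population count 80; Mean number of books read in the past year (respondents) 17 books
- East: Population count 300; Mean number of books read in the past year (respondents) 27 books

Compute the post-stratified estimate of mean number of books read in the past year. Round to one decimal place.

Post-stratification weights by population share, not respondent share:
  North: (620/1,000) × 5 = 3.1
  South: (80/1,000) × 17 = 1.36
  East: (300/1,000) × 27 = 8.1
Post-stratified estimate = 12.56 → 12.6.

12.6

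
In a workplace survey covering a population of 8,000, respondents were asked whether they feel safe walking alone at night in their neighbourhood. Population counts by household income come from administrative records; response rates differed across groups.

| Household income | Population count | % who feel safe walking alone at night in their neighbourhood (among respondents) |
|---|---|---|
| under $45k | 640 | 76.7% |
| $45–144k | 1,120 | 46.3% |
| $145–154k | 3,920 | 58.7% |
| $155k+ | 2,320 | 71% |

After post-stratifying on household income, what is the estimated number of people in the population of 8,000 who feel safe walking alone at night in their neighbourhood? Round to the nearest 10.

4,960

Estimated count per cell = population count × respondent percentage:
  under $45k: 640 × 76.7% = 490.88
  $45–144k: 1,120 × 46.3% = 518.56
  $145–154k: 3,920 × 58.7% = 2301.04
  $155k+: 2,320 × 71% = 1647.2
Estimated total = 4957.68 → 4,960.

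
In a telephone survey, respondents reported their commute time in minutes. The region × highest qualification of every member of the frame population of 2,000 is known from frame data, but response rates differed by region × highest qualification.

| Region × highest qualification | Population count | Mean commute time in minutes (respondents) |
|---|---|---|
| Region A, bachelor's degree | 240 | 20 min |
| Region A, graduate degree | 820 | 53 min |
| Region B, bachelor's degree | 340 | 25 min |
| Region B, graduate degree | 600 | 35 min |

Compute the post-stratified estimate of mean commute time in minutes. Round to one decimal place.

38.9

Reweight to the known region × highest qualification distribution:
  Region A, bachelor's degree: (240/2,000) × 20 = 2.4
  Region A, graduate degree: (820/2,000) × 53 = 21.73
  Region B, bachelor's degree: (340/2,000) × 25 = 4.25
  Region B, graduate degree: (600/2,000) × 35 = 10.5
Post-stratified estimate = 38.88 → 38.9.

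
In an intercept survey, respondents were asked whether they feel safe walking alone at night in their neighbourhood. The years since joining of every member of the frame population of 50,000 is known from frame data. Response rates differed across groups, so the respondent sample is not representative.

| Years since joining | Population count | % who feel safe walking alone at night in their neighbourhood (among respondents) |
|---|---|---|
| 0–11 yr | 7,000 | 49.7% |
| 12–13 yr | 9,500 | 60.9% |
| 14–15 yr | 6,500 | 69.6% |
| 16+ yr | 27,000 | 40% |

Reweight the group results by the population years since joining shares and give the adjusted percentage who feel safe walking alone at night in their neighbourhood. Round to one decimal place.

Each cell contributes population-share × respondent value:
  0–11 yr: (7,000/50,000) × 49.7 = 6.958
  12–13 yr: (9,500/50,000) × 60.9 = 11.571
  14–15 yr: (6,500/50,000) × 69.6 = 9.048
  16+ yr: (27,000/50,000) × 40 = 21.6
Post-stratified estimate = 49.177 → 49.2%.

49.2%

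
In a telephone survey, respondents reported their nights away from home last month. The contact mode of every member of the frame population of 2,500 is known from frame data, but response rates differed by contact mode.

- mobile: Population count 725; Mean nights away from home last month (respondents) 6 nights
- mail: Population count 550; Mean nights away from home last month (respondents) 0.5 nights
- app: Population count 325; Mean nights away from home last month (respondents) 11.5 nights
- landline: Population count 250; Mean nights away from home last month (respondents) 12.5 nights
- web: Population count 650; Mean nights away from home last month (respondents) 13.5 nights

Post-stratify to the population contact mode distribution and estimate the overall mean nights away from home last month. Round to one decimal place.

8.1

Each cell contributes population-share × respondent value:
  mobile: (725/2,500) × 6 = 1.74
  mail: (550/2,500) × 0.5 = 0.11
  app: (325/2,500) × 11.5 = 1.495
  landline: (250/2,500) × 12.5 = 1.25
  web: (650/2,500) × 13.5 = 3.51
Post-stratified estimate = 8.105 → 8.1.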